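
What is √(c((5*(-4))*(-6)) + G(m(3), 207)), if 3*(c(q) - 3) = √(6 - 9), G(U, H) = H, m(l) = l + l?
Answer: √(1890 + 3*I*√3)/3 ≈ 14.491 + 0.01992*I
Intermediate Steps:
m(l) = 2*l
c(q) = 3 + I*√3/3 (c(q) = 3 + √(6 - 9)/3 = 3 + √(-3)/3 = 3 + (I*√3)/3 = 3 + I*√3/3)
√(c((5*(-4))*(-6)) + G(m(3), 207)) = √((3 + I*√3/3) + 207) = √(210 + I*√3/3)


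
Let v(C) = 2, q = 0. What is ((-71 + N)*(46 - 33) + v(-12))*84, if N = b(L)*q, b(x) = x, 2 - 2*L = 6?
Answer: -77364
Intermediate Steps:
L = -2 (L = 1 - ½*6 = 1 - 3 = -2)
N = 0 (N = -2*0 = 0)
((-71 + N)*(46 - 33) + v(-12))*84 = ((-71 + 0)*(46 - 33) + 2)*84 = (-71*13 + 2)*84 = (-923 + 2)*84 = -921*84 = -77364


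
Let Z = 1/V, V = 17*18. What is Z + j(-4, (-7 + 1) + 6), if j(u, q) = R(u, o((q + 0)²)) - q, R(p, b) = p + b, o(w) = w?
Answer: -1223/306 ≈ -3.9967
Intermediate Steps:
R(p, b) = b + p
V = 306
j(u, q) = u + q² - q (j(u, q) = ((q + 0)² + u) - q = (q² + u) - q = (u + q²) - q = u + q² - q)
Z = 1/306 ≈ 0.0032680
Z + j(-4, (-7 + 1) + 6) = 1/306 + (-4 + ((-7 + 1) + 6)² - ((-7 + 1) + 6)) = 1/306 + (-4 + (-6 + 6)² - (-6 + 6)) = 1/306 + (-4 + 0² - 1*0) = 1/306 + (-4 + 0 + 0) = 1/306 - 4 = -1223/306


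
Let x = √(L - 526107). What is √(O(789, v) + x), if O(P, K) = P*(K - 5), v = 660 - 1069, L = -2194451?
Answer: √(-326646 + I*√2720558) ≈ 1.443 + 571.53*I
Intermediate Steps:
v = -409
O(P, K) = P*(-5 + K)
x = I*√2720558 (x = √(-2194451 - 526107) = √(-2720558) = I*√2720558 ≈ 1649.4*I)
√(O(789, v) + x) = √(789*(-5 - 409) + I*√2720558) = √(789*(-414) + I*√2720558) = √(-326646 + I*√2720558)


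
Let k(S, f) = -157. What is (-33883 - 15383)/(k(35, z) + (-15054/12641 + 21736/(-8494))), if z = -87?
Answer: 2644910585982/8630070065 ≈ 306.48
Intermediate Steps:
(-33883 - 15383)/(k(35, z) + (-15054/12641 + 21736/(-8494))) = (-33883 - 15383)/(-157 + (-15054/12641 + 21736/(-8494))) = -49266/(-157 + (-15054*1/12641 + 21736*(-1/8494))) = -49266/(-157 + (-15054/12641 - 10868/4247)) = -49266/(-157 - 201316726/53686327) = -49266/(-8630070065/53686327) = -49266*(-53686327/8630070065) = 2644910585982/8630070065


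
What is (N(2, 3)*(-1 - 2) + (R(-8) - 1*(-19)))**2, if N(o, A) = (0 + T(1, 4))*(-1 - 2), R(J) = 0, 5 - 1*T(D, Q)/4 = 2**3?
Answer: 7921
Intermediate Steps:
T(D, Q) = -12 (T(D, Q) = 20 - 4*2**3 = 20 - 4*8 = 20 - 32 = -12)
N(o, A) = 36 (N(o, A) = (0 - 12)*(-1 - 2) = -12*(-3) = 36)
(N(2, 3)*(-1 - 2) + (R(-8) - 1*(-19)))**2 = (36*(-1 - 2) + (0 - 1*(-19)))**2 = (36*(-3) + (0 + 19))**2 = (-108 + 19)**2 = (-89)**2 = 7921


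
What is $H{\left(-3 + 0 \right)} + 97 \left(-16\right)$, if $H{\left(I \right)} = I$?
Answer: $-1555$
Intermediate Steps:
$H{\left(-3 + 0 \right)} + 97 \left(-16\right) = \left(-3 + 0\right) + 97 \left(-16\right) = -3 - 1552 = -1555$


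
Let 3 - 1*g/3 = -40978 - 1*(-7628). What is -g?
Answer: -100059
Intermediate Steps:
g = 100059 (g = 9 - 3*(-40978 - 1*(-7628)) = 9 - 3*(-40978 + 7628) = 9 - 3*(-33350) = 9 + 100050 = 100059)
-g = -1*100059 = -100059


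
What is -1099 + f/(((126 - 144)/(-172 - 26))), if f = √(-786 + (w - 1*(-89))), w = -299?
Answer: -1099 + 22*I*√249 ≈ -1099.0 + 347.15*I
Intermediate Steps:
f = 2*I*√249 (f = √(-786 + (-299 - 1*(-89))) = √(-786 + (-299 + 89)) = √(-786 - 210) = √(-996) = 2*I*√249 ≈ 31.559*I)
-1099 + f/(((126 - 144)/(-172 - 26))) = -1099 + (2*I*√249)/(((126 - 144)/(-172 - 26))) = -1099 + (2*I*√249)/((-18/(-198))) = -1099 + (2*I*√249)/((-18*(-1/198))) = -1099 + (2*I*√249)/(1/11) = -1099 + (2*I*√249)*11 = -1099 + 22*I*√249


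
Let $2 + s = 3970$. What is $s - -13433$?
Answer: $17401$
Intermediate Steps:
$s = 3968$ ($s = -2 + 3970 = 3968$)
$s - -13433 = 3968 - -13433 = 3968 + 13433 = 17401$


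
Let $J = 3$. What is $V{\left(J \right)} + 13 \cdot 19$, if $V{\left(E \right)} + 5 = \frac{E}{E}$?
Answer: $243$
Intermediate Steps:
$V{\left(E \right)} = -4$ ($V{\left(E \right)} = -5 + \frac{E}{E} = -5 + 1 = -4$)
$V{\left(J \right)} + 13 \cdot 19 = -4 + 13 \cdot 19 = -4 + 247 = 243$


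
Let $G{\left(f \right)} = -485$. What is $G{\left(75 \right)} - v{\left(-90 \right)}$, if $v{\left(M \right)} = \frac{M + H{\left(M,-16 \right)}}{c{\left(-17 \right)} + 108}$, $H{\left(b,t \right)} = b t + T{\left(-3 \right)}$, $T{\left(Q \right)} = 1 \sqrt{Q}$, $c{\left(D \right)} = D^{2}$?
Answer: $- \frac{193895}{397} - \frac{i \sqrt{3}}{397} \approx -488.4 - 0.0043629 i$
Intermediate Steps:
$T{\left(Q \right)} = \sqrt{Q}$
$H{\left(b,t \right)} = i \sqrt{3} + b t$ ($H{\left(b,t \right)} = b t + \sqrt{-3} = b t + i \sqrt{3} = i \sqrt{3} + b t$)
$v{\left(M \right)} = - \frac{15 M}{397} + \frac{i \sqrt{3}}{397}$ ($v{\left(M \right)} = \frac{M + \left(i \sqrt{3} + M \left(-16\right)\right)}{\left(-17\right)^{2} + 108} = \frac{M - \left(16 M - i \sqrt{3}\right)}{289 + 108} = \frac{M - \left(16 M - i \sqrt{3}\right)}{397} = \left(- 15 M + i \sqrt{3}\right) \frac{1}{397} = - \frac{15 M}{397} + \frac{i \sqrt{3}}{397}$)
$G{\left(75 \right)} - v{\left(-90 \right)} = -485 - \left(\left(- \frac{15}{397}\right) \left(-90\right) + \frac{i \sqrt{3}}{397}\right) = -485 - \left(\frac{1350}{397} + \frac{i \sqrt{3}}{397}\right) = - \frac{193895}{397} - \frac{i \sqrt{3}}{397}$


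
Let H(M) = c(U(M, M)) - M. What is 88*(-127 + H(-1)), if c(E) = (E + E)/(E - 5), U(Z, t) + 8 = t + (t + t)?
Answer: -10967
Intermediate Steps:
U(Z, t) = -8 + 3*t (U(Z, t) = -8 + (t + (t + t)) = -8 + (t + 2*t) = -8 + 3*t)
c(E) = 2*E/(-5 + E) (c(E) = (2*E)/(-5 + E) = 2*E/(-5 + E))
H(M) = -M + 2*(-8 + 3*M)/(-13 + 3*M) (H(M) = 2*(-8 + 3*M)/(-5 + (-8 + 3*M)) - M = 2*(-8 + 3*M)/(-13 + 3*M) - M = -M + 2*(-8 + 3*M)/(-13 + 3*M))
88*(-127 + H(-1)) = 88*(-127 + (-16 - 3*(-1)**2 + 19*(-1))/(-13 + 3*(-1))) = 88*(-127 + (-16 - 3*1 - 19)/(-13 - 3)) = 88*(-127 + (-16 - 3 - 19)/(-16)) = 88*(-127 - 1/16*(-38)) = 88*(-127 + 19/8) = 88*(-997/8) = -10967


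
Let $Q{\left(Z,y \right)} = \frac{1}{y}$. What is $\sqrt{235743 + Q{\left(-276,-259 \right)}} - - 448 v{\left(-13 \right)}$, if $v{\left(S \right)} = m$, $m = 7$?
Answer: $3136 + \frac{2 \sqrt{3953468981}}{259} \approx 3621.5$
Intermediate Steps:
$v{\left(S \right)} = 7$
$\sqrt{235743 + Q{\left(-276,-259 \right)}} - - 448 v{\left(-13 \right)} = \sqrt{235743 + \frac{1}{-259}} - \left(-448\right) 7 = \sqrt{235743 - \frac{1}{259}} - -3136 = \sqrt{\frac{61057436}{259}} + 3136 = \frac{2 \sqrt{3953468981}}{259} + 3136 = 3136 + \frac{2 \sqrt{3953468981}}{259}$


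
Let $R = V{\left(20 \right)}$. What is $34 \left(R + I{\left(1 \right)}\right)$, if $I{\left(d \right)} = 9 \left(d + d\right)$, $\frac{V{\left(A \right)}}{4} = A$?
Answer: $3332$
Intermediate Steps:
$V{\left(A \right)} = 4 A$
$R = 80$ ($R = 4 \cdot 20 = 80$)
$I{\left(d \right)} = 18 d$ ($I{\left(d \right)} = 9 \cdot 2 d = 18 d$)
$34 \left(R + I{\left(1 \right)}\right) = 34 \left(80 + 18 \cdot 1\right) = 34 \left(80 + 18\right) = 34 \cdot 98 = 3332$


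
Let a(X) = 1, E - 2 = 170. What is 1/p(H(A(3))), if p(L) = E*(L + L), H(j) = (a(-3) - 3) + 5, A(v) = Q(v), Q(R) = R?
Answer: 1/1032 ≈ 0.00096899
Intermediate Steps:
E = 172 (E = 2 + 170 = 172)
A(v) = v
H(j) = 3 (H(j) = (1 - 3) + 5 = -2 + 5 = 3)
p(L) = 344*L (p(L) = 172*(L + L) = 172*(2*L) = 344*L)
1/p(H(A(3))) = 1/(344*3) = 1/1032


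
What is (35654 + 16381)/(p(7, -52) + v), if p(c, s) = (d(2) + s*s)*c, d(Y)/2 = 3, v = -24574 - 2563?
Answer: -52035/8167 ≈ -6.3714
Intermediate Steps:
v = -27137
d(Y) = 6 (d(Y) = 2*3 = 6)
p(c, s) = c*(6 + s²) (p(c, s) = (6 + s*s)*c = (6 + s²)*c = c*(6 + s²))
(35654 + 16381)/(p(7, -52) + v) = (35654 + 16381)/(7*(6 + (-52)²) - 27137) = 52035/(7*(6 + 2704) - 27137) = 52035/(7*2710 - 27137) = 52035/(18970 - 27137) = 52035/(-8167) = 52035*(-1/8167) = -52035/8167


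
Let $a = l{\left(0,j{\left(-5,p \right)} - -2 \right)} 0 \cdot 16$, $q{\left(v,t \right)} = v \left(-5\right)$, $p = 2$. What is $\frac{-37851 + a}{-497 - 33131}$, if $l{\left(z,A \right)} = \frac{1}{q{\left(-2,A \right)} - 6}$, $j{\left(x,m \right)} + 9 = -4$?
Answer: $\frac{37851}{33628} \approx 1.1256$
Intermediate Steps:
$q{\left(v,t \right)} = - 5 v$
$j{\left(x,m \right)} = -13$ ($j{\left(x,m \right)} = -9 - 4 = -13$)
$l{\left(z,A \right)} = \frac{1}{4}$ ($l{\left(z,A \right)} = \frac{1}{\left(-5\right) \left(-2\right) - 6} = \frac{1}{10 - 6} = \frac{1}{4}$)
$a = 0$ ($a = \frac{1}{4} \cdot 0 \cdot 16 = 0 \cdot 16 = 0$)
$\frac{-37851 + a}{-497 - 33131} = \frac{-37851 + 0}{-497 - 33131} = - \frac{37851}{-33628} = \left(-37851\right) \left(- \frac{1}{33628}\right) = \frac{37851}{33628}$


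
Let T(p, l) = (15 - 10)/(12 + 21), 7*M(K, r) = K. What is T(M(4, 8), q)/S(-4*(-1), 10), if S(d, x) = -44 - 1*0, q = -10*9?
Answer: -5/1452 ≈ -0.0034435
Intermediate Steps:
M(K, r) = K/7
q = -90
T(p, l) = 5/33
S(d, x) = -44 (S(d, x) = -44 + 0 = -44)
T(M(4, 8), q)/S(-4*(-1), 10) = (5/33)/(-44) = (5/33)*(-1/44) = -5/1452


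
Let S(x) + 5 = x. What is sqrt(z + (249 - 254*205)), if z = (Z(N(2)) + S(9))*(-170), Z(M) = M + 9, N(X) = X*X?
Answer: 3*I*sqrt(6079) ≈ 233.9*I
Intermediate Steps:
N(X) = X**2
S(x) = -5 + x
Z(M) = 9 + M
z = -2890 (z = ((9 + 2**2) + (-5 + 9))*(-170) = ((9 + 4) + 4)*(-170) = (13 + 4)*(-170) = 17*(-170) = -2890)
sqrt(z + (249 - 254*205)) = sqrt(-2890 + (249 - 254*205)) = sqrt(-2890 + (249 - 52070)) = sqrt(-2890 - 51821) = sqrt(-54711) = 3*I*sqrt(6079)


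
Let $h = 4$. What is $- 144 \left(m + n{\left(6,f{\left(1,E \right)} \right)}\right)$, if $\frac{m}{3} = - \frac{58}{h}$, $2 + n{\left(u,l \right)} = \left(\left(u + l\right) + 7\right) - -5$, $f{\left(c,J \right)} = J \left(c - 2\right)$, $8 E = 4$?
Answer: $4032$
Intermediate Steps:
$E = \frac{1}{2}$ ($E = \frac{1}{8} \cdot 4 = \frac{1}{2} \approx 0.5$)
$f{\left(c,J \right)} = J \left(-2 + c\right)$
$n{\left(u,l \right)} = 10 + l + u$ ($n{\left(u,l \right)} = -2 - \left(-12 - l - u\right) = -2 + \left(\left(\left(l + u\right) + 7\right) + 5\right) = -2 + \left(\left(7 + l + u\right) + 5\right) = -2 + \left(12 + l + u\right) = 10 + l + u$)
$m = - \frac{87}{2}$ ($m = 3 \left(- \frac{58}{4}\right) = 3 \left(\left(-58\right) \frac{1}{4}\right) = 3 \left(- \frac{29}{2}\right) = - \frac{87}{2} \approx -43.5$)
$- 144 \left(m + n{\left(6,f{\left(1,E \right)} \right)}\right) = - 144 \left(- \frac{87}{2} + \left(10 + \frac{-2 + 1}{2} + 6\right)\right) = - 144 \left(- \frac{87}{2} + \left(10 + \frac{1}{2} \left(-1\right) + 6\right)\right) = - 144 \left(- \frac{87}{2} + \left(10 - \frac{1}{2} + 6\right)\right) = - 144 \left(- \frac{87}{2} + \frac{31}{2}\right) = \left(-144\right) \left(-28\right) = 4032$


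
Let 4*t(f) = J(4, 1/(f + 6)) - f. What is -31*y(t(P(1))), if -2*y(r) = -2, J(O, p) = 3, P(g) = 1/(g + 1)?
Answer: -31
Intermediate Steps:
P(g) = 1/(1 + g)
t(f) = ¾ - f/4 (t(f) = (3 - f)/4 = ¾ - f/4)
y(r) = 1 (y(r) = -½*(-2) = 1)
-31*y(t(P(1))) = -31*1 = -31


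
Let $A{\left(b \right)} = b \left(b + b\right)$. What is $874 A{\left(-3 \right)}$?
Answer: $15732$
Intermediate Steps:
$A{\left(b \right)} = 2 b^{2}$ ($A{\left(b \right)} = b 2 b = 2 b^{2}$)
$874 A{\left(-3 \right)} = 874 \cdot 2 \left(-3\right)^{2} = 874 \cdot 2 \cdot 9 = 874 \cdot 18 = 15732$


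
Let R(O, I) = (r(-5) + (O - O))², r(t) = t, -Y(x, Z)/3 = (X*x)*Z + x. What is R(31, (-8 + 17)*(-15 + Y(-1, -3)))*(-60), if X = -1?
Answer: -1500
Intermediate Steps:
Y(x, Z) = -3*x + 3*Z*x (Y(x, Z) = -3*((-x)*Z + x) = -3*(-Z*x + x) = -3*(x - Z*x) = -3*x + 3*Z*x)
R(O, I) = 25 (R(O, I) = (-5 + (O - O))² = (-5 + 0)² = (-5)² = 25)
R(31, (-8 + 17)*(-15 + Y(-1, -3)))*(-60) = 25*(-60) = -1500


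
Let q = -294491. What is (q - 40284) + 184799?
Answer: -149976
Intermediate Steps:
(q - 40284) + 184799 = (-294491 - 40284) + 184799 = -334775 + 184799 = -149976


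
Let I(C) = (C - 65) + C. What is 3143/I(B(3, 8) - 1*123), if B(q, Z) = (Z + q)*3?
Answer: -449/35 ≈ -12.829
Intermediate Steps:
B(q, Z) = 3*Z + 3*q
I(C) = -65 + 2*C (I(C) = (-65 + C) + C = -65 + 2*C)
3143/I(B(3, 8) - 1*123) = 3143/(-65 + 2*((3*8 + 3*3) - 1*123)) = 3143/(-65 + 2*((24 + 9) - 123)) = 3143/(-65 + 2*(33 - 123)) = 3143/(-65 + 2*(-90)) = 3143/(-65 - 180) = 3143/(-245) = 3143*(-1/245) = -449/35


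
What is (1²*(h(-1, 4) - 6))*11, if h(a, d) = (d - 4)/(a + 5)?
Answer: -66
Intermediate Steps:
h(a, d) = (-4 + d)/(5 + a)
(1²*(h(-1, 4) - 6))*11 = (1²*((-4 + 4)/(5 - 1) - 6))*11 = (1*(0/4 - 6))*11 = (1*((¼)*0 - 6))*11 = (1*(0 - 6))*11 = (1*(-6))*11 = -6*11 = -66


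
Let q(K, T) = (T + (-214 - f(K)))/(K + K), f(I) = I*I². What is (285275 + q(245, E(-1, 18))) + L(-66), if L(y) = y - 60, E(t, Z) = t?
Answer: 12501667/49 ≈ 2.5514e+5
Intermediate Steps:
f(I) = I³
L(y) = -60 + y
q(K, T) = (-214 + T - K³)/(2*K) (q(K, T) = (T + (-214 - K³))/(K + K) = (-214 + T - K³)/((2*K)) = (-214 + T - K³)*(1/(2*K)) = (-214 + T - K³)/(2*K))
(285275 + q(245, E(-1, 18))) + L(-66) = (285275 + (½)*(-214 - 1 - 1*245³)/245) + (-60 - 66) = (285275 + (½)*(1/245)*(-214 - 1 - 1*14706125)) - 126 = (285275 + (½)*(1/245)*(-214 - 1 - 14706125)) - 126 = (285275 + (½)*(1/245)*(-14706340)) - 126 = (285275 - 1470634/49) - 126 = 12507841/49 - 126 = 12501667/49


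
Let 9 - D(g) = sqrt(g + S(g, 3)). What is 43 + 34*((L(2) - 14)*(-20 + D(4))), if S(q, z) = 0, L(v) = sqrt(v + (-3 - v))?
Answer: 6231 - 442*I*sqrt(3) ≈ 6231.0 - 765.57*I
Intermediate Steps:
L(v) = I*sqrt(3) (L(v) = sqrt(-3) = I*sqrt(3))
D(g) = 9 - sqrt(g) (D(g) = 9 - sqrt(g + 0) = 9 - sqrt(g))
43 + 34*((L(2) - 14)*(-20 + D(4))) = 43 + 34*((I*sqrt(3) - 14)*(-20 + (9 - sqrt(4)))) = 43 + 34*((-14 + I*sqrt(3))*(-20 + (9 - 1*2))) = 43 + 34*((-14 + I*sqrt(3))*(-20 + (9 - 2))) = 43 + 34*((-14 + I*sqrt(3))*(-20 + 7)) = 43 + 34*((-14 + I*sqrt(3))*(-13)) = 43 + 34*(182 - 13*I*sqrt(3)) = 43 + (6188 - 442*I*sqrt(3)) = 6231 - 442*I*sqrt(3)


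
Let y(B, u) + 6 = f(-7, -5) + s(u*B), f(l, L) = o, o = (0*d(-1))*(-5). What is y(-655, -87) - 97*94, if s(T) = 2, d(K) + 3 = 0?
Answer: -9122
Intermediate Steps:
d(K) = -3 (d(K) = -3 + 0 = -3)
o = 0 (o = (0*(-3))*(-5) = 0*(-5) = 0)
f(l, L) = 0
y(B, u) = -4 (y(B, u) = -6 + (0 + 2) = -6 + 2 = -4)
y(-655, -87) - 97*94 = -4 - 97*94 = -4 - 9118 = -9122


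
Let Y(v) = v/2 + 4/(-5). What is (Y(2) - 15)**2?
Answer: 5476/25 ≈ 219.04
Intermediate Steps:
Y(v) = -4/5 + v/2 (Y(v) = v*(1/2) + 4*(-1/5) = v/2 - 4/5 = -4/5 + v/2)
(Y(2) - 15)**2 = ((-4/5 + (1/2)*2) - 15)**2 = ((-4/5 + 1) - 15)**2 = (1/5 - 15)**2 = (-74/5)**2 = 5476/25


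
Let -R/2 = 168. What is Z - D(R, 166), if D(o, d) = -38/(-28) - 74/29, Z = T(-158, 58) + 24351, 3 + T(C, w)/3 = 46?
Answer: 9939365/406 ≈ 24481.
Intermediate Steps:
R = -336 (R = -2*168 = -336)
T(C, w) = 129 (T(C, w) = -9 + 3*46 = -9 + 138 = 129)
Z = 24480 (Z = 129 + 24351 = 24480)
D(o, d) = -485/406 (D(o, d) = -38*(-1/28) - 74*1/29 = 19/14 - 74/29 = -485/406)
Z - D(R, 166) = 24480 - 1*(-485/406) = 24480 + 485/406 = 9939365/406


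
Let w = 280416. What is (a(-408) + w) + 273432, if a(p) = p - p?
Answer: 553848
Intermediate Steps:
a(p) = 0
(a(-408) + w) + 273432 = (0 + 280416) + 273432 = 280416 + 273432 = 553848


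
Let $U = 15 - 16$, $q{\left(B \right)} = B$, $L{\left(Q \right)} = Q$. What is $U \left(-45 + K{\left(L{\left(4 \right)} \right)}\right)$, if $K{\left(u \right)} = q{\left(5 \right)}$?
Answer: $40$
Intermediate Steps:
$K{\left(u \right)} = 5$
$U = -1$ ($U = 15 - 16 = -1$)
$U \left(-45 + K{\left(L{\left(4 \right)} \right)}\right) = - (-45 + 5) = \left(-1\right) \left(-40\right) = 40$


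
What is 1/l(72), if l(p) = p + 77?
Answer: 1/149 ≈ 0.0067114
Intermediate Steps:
l(p) = 77 + p
1/l(72) = 1/(77 + 72) = 1/149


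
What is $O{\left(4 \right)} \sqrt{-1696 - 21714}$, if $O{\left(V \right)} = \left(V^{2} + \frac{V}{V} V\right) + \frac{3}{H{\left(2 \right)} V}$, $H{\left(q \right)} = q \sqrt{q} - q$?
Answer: $\frac{3 i \sqrt{11705}}{4} + \frac{163 i \sqrt{23410}}{8} \approx 3198.6 i$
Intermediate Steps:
$H{\left(q \right)} = q^{\frac{3}{2}} - q$
$O{\left(V \right)} = V + V^{2} + \frac{3}{V \left(-2 + 2 \sqrt{2}\right)}$ ($O{\left(V \right)} = \left(V^{2} + \frac{V}{V} V\right) + \frac{3}{\left(2^{\frac{3}{2}} - 2\right) V} = \left(V^{2} + 1 V\right) + \frac{3}{\left(2 \sqrt{2} - 2\right) V} = \left(V^{2} + V\right) + \frac{3}{\left(-2 + 2 \sqrt{2}\right) V} = \left(V + V^{2}\right) + \frac{3}{V \left(-2 + 2 \sqrt{2}\right)} = V + V^{2} + \frac{3}{V \left(-2 + 2 \sqrt{2}\right)}$)
$O{\left(4 \right)} \sqrt{-1696 - 21714} = \left(4 + 4^{2} - \frac{3}{4 \left(2 - 2 \sqrt{2}\right)}\right) \sqrt{-1696 - 21714} = \left(4 + 16 - \frac{3}{4 \left(2 - 2 \sqrt{2}\right)}\right) \sqrt{-23410} = \left(4 + 16 - \frac{3}{4 \left(2 - 2 \sqrt{2}\right)}\right) i \sqrt{23410} = \left(20 - \frac{3}{4 \left(2 - 2 \sqrt{2}\right)}\right) i \sqrt{23410} = i \sqrt{23410} \left(20 - \frac{3}{4 \left(2 - 2 \sqrt{2}\right)}\right)$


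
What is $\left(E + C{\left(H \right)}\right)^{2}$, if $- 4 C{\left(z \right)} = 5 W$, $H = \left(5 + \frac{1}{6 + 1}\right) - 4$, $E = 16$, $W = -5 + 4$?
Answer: $\frac{4761}{16} \approx 297.56$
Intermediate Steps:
$W = -1$
$H = \frac{8}{7}$ ($H = \left(5 + \frac{1}{7}\right) - 4 = \frac{36}{7} - 4 = \frac{8}{7} \approx 1.1429$)
$C{\left(z \right)} = \frac{5}{4}$ ($C{\left(z \right)} = - \frac{5 \left(-1\right)}{4} = \left(- \frac{1}{4}\right) \left(-5\right) = \frac{5}{4}$)
$\left(E + C{\left(H \right)}\right)^{2} = \left(16 + \frac{5}{4}\right)^{2} = \left(\frac{69}{4}\right)^{2} = \frac{4761}{16}$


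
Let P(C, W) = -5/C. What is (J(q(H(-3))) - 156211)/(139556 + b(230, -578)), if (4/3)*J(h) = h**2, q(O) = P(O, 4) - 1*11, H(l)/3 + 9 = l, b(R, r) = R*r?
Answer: -269779727/11432448 ≈ -23.598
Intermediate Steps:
H(l) = -27 + 3*l
q(O) = -11 - 5/O (q(O) = -5/O - 1*11 = -5/O - 11 = -11 - 5/O)
J(h) = 3*h**2/4
(J(q(H(-3))) - 156211)/(139556 + b(230, -578)) = (3*(-11 - 5/(-27 + 3*(-3)))**2/4 - 156211)/(139556 + 230*(-578)) = (3*(-11 - 5/(-27 - 9))**2/4 - 156211)/(139556 - 132940) = (3*(-11 - 5/(-36))**2/4 - 156211)/6616 = (3*(-11 - 5*(-1/36))**2/4 - 156211)*(1/6616) = (3*(-11 + 5/36)**2/4 - 156211)*(1/6616) = (3*(-391/36)**2/4 - 156211)*(1/6616) = ((3/4)*(152881/1296) - 156211)*(1/6616) = (152881/1728 - 156211)*(1/6616) = -269779727/1728*1/6616 = -269779727/11432448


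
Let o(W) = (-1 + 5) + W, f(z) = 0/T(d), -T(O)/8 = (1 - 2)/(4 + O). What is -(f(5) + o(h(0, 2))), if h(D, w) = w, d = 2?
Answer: -6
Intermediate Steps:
T(O) = 8/(4 + O) (T(O) = -8*(1 - 2)/(4 + O) = -(-8)/(4 + O) = 8/(4 + O))
f(z) = 0 (f(z) = 0/((8/(4 + 2))) = 0/((8/6)) = 0/((8*(⅙))) = 0/(4/3) = 0*(¾) = 0)
o(W) = 4 + W
-(f(5) + o(h(0, 2))) = -(0 + (4 + 2)) = -(0 + 6) = -1*6 = -6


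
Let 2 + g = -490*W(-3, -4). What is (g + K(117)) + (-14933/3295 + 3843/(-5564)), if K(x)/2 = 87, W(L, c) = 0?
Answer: 3057591463/18333380 ≈ 166.78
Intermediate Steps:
K(x) = 174 (K(x) = 2*87 = 174)
g = -2 (g = -2 - 490*0 = -2 + 0 = -2)
(g + K(117)) + (-14933/3295 + 3843/(-5564)) = (-2 + 174) + (-14933/3295 + 3843/(-5564)) = 172 + (-14933*1/3295 + 3843*(-1/5564)) = 172 + (-14933/3295 - 3843/5564) = 172 - 95749897/18333380 = 3057591463/18333380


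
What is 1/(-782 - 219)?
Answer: -1/1001 ≈ -0.00099900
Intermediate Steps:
1/(-782 - 219) = 1/(-1001) = -1/1001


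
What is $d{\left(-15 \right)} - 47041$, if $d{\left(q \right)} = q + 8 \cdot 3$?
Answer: $-47032$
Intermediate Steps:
$d{\left(q \right)} = 24 + q$ ($d{\left(q \right)} = q + 24 = 24 + q$)
$d{\left(-15 \right)} - 47041 = \left(24 - 15\right) - 47041 = 9 - 47041 = -47032$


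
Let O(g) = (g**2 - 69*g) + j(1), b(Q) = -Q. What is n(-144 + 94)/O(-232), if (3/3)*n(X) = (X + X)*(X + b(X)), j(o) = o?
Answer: 0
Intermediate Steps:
O(g) = 1 + g**2 - 69*g (O(g) = (g**2 - 69*g) + 1 = 1 + g**2 - 69*g)
n(X) = 0 (n(X) = (X + X)*(X - X) = (2*X)*0 = 0)
n(-144 + 94)/O(-232) = 0/(1 + (-232)**2 - 69*(-232)) = 0/(1 + 53824 + 16008) = 0/69833 = 0*(1/69833) = 0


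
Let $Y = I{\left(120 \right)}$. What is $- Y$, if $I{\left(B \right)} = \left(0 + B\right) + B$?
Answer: $-240$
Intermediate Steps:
$I{\left(B \right)} = 2 B$ ($I{\left(B \right)} = B + B = 2 B$)
$Y = 240$ ($Y = 2 \cdot 120 = 240$)
$- Y = \left(-1\right) 240 = -240$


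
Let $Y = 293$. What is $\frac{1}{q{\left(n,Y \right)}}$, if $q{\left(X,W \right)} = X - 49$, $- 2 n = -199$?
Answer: $\frac{2}{101} \approx 0.019802$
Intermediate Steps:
$n = \frac{199}{2}$ ($n = \left(- \frac{1}{2}\right) \left(-199\right) = \frac{199}{2} \approx 99.5$)
$q{\left(X,W \right)} = -49 + X$
$\frac{1}{q{\left(n,Y \right)}} = \frac{1}{-49 + \frac{199}{2}} = \frac{1}{\frac{101}{2}} = \frac{2}{101}$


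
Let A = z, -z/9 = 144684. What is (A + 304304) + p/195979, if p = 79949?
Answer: -195557957159/195979 ≈ -9.9785e+5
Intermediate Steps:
z = -1302156 (z = -9*144684 = -1302156)
A = -1302156
(A + 304304) + p/195979 = (-1302156 + 304304) + 79949/195979 = -997852 + 79949*(1/195979) = -997852 + 79949/195979 = -195557957159/195979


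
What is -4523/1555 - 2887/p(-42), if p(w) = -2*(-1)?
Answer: -4498331/3110 ≈ -1446.4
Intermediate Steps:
p(w) = 2
-4523/1555 - 2887/p(-42) = -4523/1555 - 2887/2 = -4498331/3110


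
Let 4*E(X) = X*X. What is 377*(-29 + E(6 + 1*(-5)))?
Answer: -43355/4 ≈ -10839.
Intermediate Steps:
E(X) = X²/4 (E(X) = (X*X)/4 = X²/4)
377*(-29 + E(6 + 1*(-5))) = 377*(-29 + (6 + 1*(-5))²/4) = 377*(-29 + (6 - 5)²/4) = 377*(-29 + (¼)*1²) = 377*(-29 + (¼)*1) = 377*(-29 + ¼) = 377*(-115/4) = -43355/4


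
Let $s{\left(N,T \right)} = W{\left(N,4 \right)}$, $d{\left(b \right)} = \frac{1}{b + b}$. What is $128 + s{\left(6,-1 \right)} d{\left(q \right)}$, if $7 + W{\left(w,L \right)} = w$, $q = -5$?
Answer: $\frac{1281}{10} \approx 128.1$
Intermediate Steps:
$d{\left(b \right)} = \frac{1}{2 b}$
$W{\left(w,L \right)} = -7 + w$
$s{\left(N,T \right)} = -7 + N$
$128 + s{\left(6,-1 \right)} d{\left(q \right)} = 128 + \left(-7 + 6\right) \frac{1}{2 \left(-5\right)} = 128 - \frac{1}{2} \left(- \frac{1}{5}\right) = 128 - - \frac{1}{10} = 128 + \frac{1}{10} = \frac{1281}{10}$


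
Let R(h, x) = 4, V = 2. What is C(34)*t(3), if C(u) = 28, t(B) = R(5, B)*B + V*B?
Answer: 504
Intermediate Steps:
t(B) = 6*B (t(B) = 4*B + 2*B = 6*B)
C(34)*t(3) = 28*(6*3) = 28*18 = 504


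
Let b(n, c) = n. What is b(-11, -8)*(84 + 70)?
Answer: -1694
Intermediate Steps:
b(-11, -8)*(84 + 70) = -11*(84 + 70) = -11*154 = -1694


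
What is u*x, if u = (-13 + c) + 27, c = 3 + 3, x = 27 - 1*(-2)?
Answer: 580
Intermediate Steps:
x = 29 (x = 27 + 2 = 29)
c = 6
u = 20 (u = (-13 + 6) + 27 = -7 + 27 = 20)
u*x = 20*29 = 580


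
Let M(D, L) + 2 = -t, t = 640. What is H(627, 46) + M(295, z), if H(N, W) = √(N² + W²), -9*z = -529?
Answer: -642 + √395245 ≈ -13.315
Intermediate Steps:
z = 529/9 (z = -⅑*(-529) = 529/9 ≈ 58.778)
M(D, L) = -642 (M(D, L) = -2 - 1*640 = -2 - 640 = -642)
H(627, 46) + M(295, z) = √(627² + 46²) - 642 = √(393129 + 2116) - 642 = √395245 - 642 = -642 + √395245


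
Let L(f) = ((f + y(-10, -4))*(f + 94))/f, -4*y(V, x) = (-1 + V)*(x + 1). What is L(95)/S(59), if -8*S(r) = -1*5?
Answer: 131166/475 ≈ 276.14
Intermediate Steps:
y(V, x) = -(1 + x)*(-1 + V)/4 (y(V, x) = -(-1 + V)*(x + 1)/4 = -(-1 + V)*(1 + x)/4 = -(1 + x)*(-1 + V)/4)
S(r) = 5/8 (S(r) = -(-1)*5/8 = -1/8*(-5) = 5/8)
L(f) = (94 + f)*(-33/4 + f)/f (L(f) = ((f + (1/4 - 1/4*(-10) + (1/4)*(-4) - 1/4*(-10)*(-4)))*(f + 94))/f = ((f + (1/4 + 5/2 - 1 - 10))*(94 + f))/f = ((f - 33/4)*(94 + f))/f = ((-33/4 + f)*(94 + f))/f = ((94 + f)*(-33/4 + f))/f = (94 + f)*(-33/4 + f)/f)
L(95)/S(59) = (343/4 + 95 - 1551/2/95)/(5/8) = (343/4 + 95 - 1551/2*1/95)*(8/5) = (343/4 + 95 - 1551/190)*(8/5) = (65583/380)*(8/5) = 131166/475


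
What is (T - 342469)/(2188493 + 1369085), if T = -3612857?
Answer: -1977663/1778789 ≈ -1.1118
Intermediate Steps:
(T - 342469)/(2188493 + 1369085) = (-3612857 - 342469)/(2188493 + 1369085) = -3955326/3557578 = -3955326*1/3557578 = -1977663/1778789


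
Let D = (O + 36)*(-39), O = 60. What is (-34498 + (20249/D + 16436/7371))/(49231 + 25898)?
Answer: -1162551713/2531546784 ≈ -0.45923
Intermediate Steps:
D = -3744 (D = (60 + 36)*(-39) = 96*(-39) = -3744)
(-34498 + (20249/D + 16436/7371))/(49231 + 25898) = (-34498 + (20249/(-3744) + 16436/7371))/(49231 + 25898) = (-34498 + (20249*(-1/3744) + 16436*(1/7371)))/75129 = (-34498 + (-20249/3744 + 2348/1053))*(1/75129) = (-34498 - 107105/33696)*(1/75129) = -1162551713/33696*1/75129 = -1162551713/2531546784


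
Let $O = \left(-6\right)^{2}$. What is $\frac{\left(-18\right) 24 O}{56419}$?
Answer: $- \frac{15552}{56419} \approx -0.27565$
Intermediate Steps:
$O = 36$
$\frac{\left(-18\right) 24 O}{56419} = \frac{\left(-18\right) 24 \cdot 36}{56419} = \left(-432\right) 36 \cdot \frac{1}{56419} = \left(-15552\right) \frac{1}{56419} = - \frac{15552}{56419}$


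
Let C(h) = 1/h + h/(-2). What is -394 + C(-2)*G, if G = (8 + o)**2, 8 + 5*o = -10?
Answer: -9608/25 ≈ -384.32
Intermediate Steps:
o = -18/5 (o = -8/5 + (1/5)*(-10) = -8/5 - 2 = -18/5 ≈ -3.6000)
C(h) = 1/h - h/2 (C(h) = 1/h + h*(-1/2) = 1/h - h/2)
G = 484/25 (G = (8 - 18/5)**2 = (22/5)**2 = 484/25 ≈ 19.360)
-394 + C(-2)*G = -394 + (1/(-2) - 1/2*(-2))*(484/25) = -394 + (-1/2 + 1)*(484/25) = -394 + (1/2)*(484/25) = -394 + 242/25 = -9608/25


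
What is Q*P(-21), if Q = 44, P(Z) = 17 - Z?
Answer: 1672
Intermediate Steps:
Q*P(-21) = 44*(17 - 1*(-21)) = 44*(17 + 21) = 44*38 = 1672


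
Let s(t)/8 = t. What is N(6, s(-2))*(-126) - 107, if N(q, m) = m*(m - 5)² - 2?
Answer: 889201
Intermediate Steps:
s(t) = 8*t
N(q, m) = -2 + m*(-5 + m)² (N(q, m) = m*(-5 + m)² - 2 = -2 + m*(-5 + m)²)
N(6, s(-2))*(-126) - 107 = (-2 + (8*(-2))*(-5 + 8*(-2))²)*(-126) - 107 = (-2 - 16*(-5 - 16)²)*(-126) - 107 = (-2 - 16*(-21)²)*(-126) - 107 = (-2 - 16*441)*(-126) - 107 = (-2 - 7056)*(-126) - 107 = -7058*(-126) - 107 = 889308 - 107 = 889201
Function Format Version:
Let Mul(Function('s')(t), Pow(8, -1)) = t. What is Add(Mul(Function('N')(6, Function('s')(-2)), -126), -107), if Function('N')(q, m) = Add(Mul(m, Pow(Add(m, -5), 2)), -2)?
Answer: 889201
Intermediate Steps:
Function('s')(t) = Mul(8, t)
Function('N')(q, m) = Add(-2, Mul(m, Pow(Add(-5, m), 2))) (Function('N')(q, m) = Add(Mul(m, Pow(Add(-5, m), 2)), -2) = Add(-2, Mul(m, Pow(Add(-5, m), 2))))
Add(Mul(Function('N')(6, Function('s')(-2)), -126), -107) = Add(Mul(Add(-2, Mul(Mul(8, -2), Pow(Add(-5, Mul(8, -2)), 2))), -126), -107) = Add(Mul(Add(-2, Mul(-16, Pow(Add(-5, -16), 2))), -126), -107) = Add(Mul(Add(-2, Mul(-16, Pow(-21, 2))), -126), -107) = Add(Mul(Add(-2, Mul(-16, 441)), -126), -107) = Add(Mul(Add(-2, -7056), -126), -107) = Add(Mul(-7058, -126), -107) = Add(889308, -107) = 889201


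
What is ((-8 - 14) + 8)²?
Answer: 196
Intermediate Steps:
((-8 - 14) + 8)² = (-22 + 8)² = (-14)² = 196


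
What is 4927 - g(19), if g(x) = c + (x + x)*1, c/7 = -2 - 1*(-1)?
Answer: 4896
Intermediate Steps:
c = -7 (c = 7*(-2 - 1*(-1)) = 7*(-2 + 1) = 7*(-1) = -7)
g(x) = -7 + 2*x (g(x) = -7 + (x + x)*1 = -7 + (2*x)*1 = -7 + 2*x)
4927 - g(19) = 4927 - (-7 + 2*19) = 4927 - (-7 + 38) = 4927 - 1*31 = 4927 - 31 = 4896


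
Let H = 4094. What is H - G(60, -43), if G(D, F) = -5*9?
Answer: 4139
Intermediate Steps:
G(D, F) = -45
H - G(60, -43) = 4094 - 1*(-45) = 4094 + 45 = 4139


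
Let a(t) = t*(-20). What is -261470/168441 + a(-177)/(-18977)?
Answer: -794028190/456643551 ≈ -1.7388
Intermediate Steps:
a(t) = -20*t
-261470/168441 + a(-177)/(-18977) = -261470/168441 - 20*(-177)/(-18977) = -261470*1/168441 + 3540*(-1/18977) = -261470/168441 - 3540/18977 = -794028190/456643551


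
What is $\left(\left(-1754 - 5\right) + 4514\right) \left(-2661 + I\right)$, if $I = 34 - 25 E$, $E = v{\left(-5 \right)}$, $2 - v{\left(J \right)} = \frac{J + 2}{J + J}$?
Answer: $- \frac{14708945}{2} \approx -7.3545 \cdot 10^{6}$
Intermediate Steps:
$v{\left(J \right)} = 2 - \frac{2 + J}{2 J}$ ($v{\left(J \right)} = 2 - \frac{J + 2}{J + J} = 2 - \frac{2 + J}{2 J}$)
$E = \frac{17}{10}$ ($E = \frac{3}{2} - \frac{1}{-5} = \frac{3}{2} - - \frac{1}{5} = \frac{3}{2} + \frac{1}{5} = \frac{17}{10} \approx 1.7$)
$I = - \frac{17}{2}$ ($I = 34 - \frac{85}{2} = - \frac{17}{2} \approx -8.5$)
$\left(\left(-1754 - 5\right) + 4514\right) \left(-2661 + I\right) = \left(\left(-1754 - 5\right) + 4514\right) \left(-2661 - \frac{17}{2}\right) = \left(\left(-1754 - 5\right) + 4514\right) \left(- \frac{5339}{2}\right) = \left(-1759 + 4514\right) \left(- \frac{5339}{2}\right) = 2755 \left(- \frac{5339}{2}\right) = - \frac{14708945}{2}$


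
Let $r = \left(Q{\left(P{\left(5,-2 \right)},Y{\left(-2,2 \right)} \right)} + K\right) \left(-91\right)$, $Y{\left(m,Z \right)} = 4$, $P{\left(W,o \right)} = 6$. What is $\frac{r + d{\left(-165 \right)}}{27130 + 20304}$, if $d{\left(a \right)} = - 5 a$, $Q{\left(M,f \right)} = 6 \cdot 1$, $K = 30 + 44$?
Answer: $- \frac{6455}{47434} \approx -0.13608$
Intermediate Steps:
$K = 74$
$Q{\left(M,f \right)} = 6$
$r = -7280$ ($r = \left(6 + 74\right) \left(-91\right) = 80 \left(-91\right) = -7280$)
$\frac{r + d{\left(-165 \right)}}{27130 + 20304} = \frac{-7280 - -825}{27130 + 20304} = \frac{-7280 + 825}{47434} = \left(-6455\right) \frac{1}{47434} = - \frac{6455}{47434}$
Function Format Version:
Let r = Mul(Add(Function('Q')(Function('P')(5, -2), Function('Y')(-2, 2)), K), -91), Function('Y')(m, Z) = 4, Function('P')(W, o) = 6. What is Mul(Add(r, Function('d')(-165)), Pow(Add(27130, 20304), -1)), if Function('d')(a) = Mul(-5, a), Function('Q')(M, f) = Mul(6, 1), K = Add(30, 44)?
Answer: Rational(-6455, 47434) ≈ -0.13608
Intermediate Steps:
K = 74
Function('Q')(M, f) = 6
r = -7280 (r = Mul(Add(6, 74), -91) = Mul(80, -91) = -7280)
Mul(Add(r, Function('d')(-165)), Pow(Add(27130, 20304), -1)) = Mul(Add(-7280, Mul(-5, -165)), Pow(Add(27130, 20304), -1)) = Mul(Add(-7280, 825), Pow(47434, -1)) = Mul(-6455, Rational(1, 47434)) = Rational(-6455, 47434)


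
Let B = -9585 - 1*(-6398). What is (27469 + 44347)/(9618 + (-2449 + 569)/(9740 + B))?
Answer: 235305124/31512437 ≈ 7.4671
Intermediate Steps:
B = -3187 (B = -9585 + 6398 = -3187)
(27469 + 44347)/(9618 + (-2449 + 569)/(9740 + B)) = (27469 + 44347)/(9618 + (-2449 + 569)/(9740 - 3187)) = 71816/(9618 - 1880/6553) = 71816/(63024874/6553) = 71816*(6553/63024874) = 235305124/31512437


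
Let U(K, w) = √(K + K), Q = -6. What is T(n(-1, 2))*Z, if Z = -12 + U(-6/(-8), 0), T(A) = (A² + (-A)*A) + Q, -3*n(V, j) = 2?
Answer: 72 - 3*√6 ≈ 64.651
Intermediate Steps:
n(V, j) = -⅔ (n(V, j) = -⅓*2 = -⅔)
T(A) = -6 (T(A) = (A² + (-A)*A) - 6 = (A² - A²) - 6 = 0 - 6 = -6)
U(K, w) = √2*√K (U(K, w) = √(2*K) = √2*√K)
Z = -12 + √6/2 (Z = -12 + √2*√(-6/(-8)) = -12 + √2*√(-6*(-⅛)) = -12 + √2*√(¾) = -12 + √2*(√3/2) = -12 + √6/2 ≈ -10.775)
T(n(-1, 2))*Z = -6*(-12 + √6/2) = 72 - 3*√6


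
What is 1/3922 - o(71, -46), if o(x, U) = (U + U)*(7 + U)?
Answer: -14072135/3922 ≈ -3588.0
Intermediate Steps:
o(x, U) = 2*U*(7 + U) (o(x, U) = (2*U)*(7 + U) = 2*U*(7 + U))
1/3922 - o(71, -46) = 1/3922 - 2*(-46)*(7 - 46) = 1/3922 - 2*(-46)*(-39) = 1/3922 - 1*3588 = 1/3922 - 3588 = -14072135/3922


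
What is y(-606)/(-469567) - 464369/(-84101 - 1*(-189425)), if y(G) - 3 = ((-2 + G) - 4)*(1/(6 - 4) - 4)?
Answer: -218278278203/49456674708 ≈ -4.4135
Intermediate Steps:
y(G) = 24 - 7*G/2 (y(G) = 3 + ((-2 + G) - 4)*(1/(6 - 4) - 4) = 3 + (-6 + G)*(1/2 - 4) = 3 + (-6 + G)*(-7/2) = 3 + (21 - 7*G/2) = 24 - 7*G/2)
y(-606)/(-469567) - 464369/(-84101 - 1*(-189425)) = (24 - 7/2*(-606))/(-469567) - 464369/(-84101 - 1*(-189425)) = (24 + 2121)*(-1/469567) - 464369/(-84101 + 189425) = 2145*(-1/469567) - 464369/105324 = -2145/469567 - 464369*1/105324 = -2145/469567 - 464369/105324 = -218278278203/49456674708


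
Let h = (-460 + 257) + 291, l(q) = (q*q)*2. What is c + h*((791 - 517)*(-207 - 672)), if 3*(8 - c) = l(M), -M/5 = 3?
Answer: -21194590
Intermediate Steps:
M = -15 (M = -5*3 = -15)
l(q) = 2*q² (l(q) = q²*2 = 2*q²)
h = 88 (h = -203 + 291 = 88)
c = -142 (c = 8 - 2*(-15)²/3 = 8 - 2*225/3 = 8 - ⅓*450 = 8 - 150 = -142)
c + h*((791 - 517)*(-207 - 672)) = -142 + 88*((791 - 517)*(-207 - 672)) = -142 + 88*(274*(-879)) = -142 + 88*(-240846) = -142 - 21194448 = -21194590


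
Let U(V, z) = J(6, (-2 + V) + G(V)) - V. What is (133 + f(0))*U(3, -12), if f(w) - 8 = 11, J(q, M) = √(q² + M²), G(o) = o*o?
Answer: -456 + 304*√34 ≈ 1316.6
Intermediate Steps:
G(o) = o²
J(q, M) = √(M² + q²)
f(w) = 19 (f(w) = 8 + 11 = 19)
U(V, z) = √(36 + (-2 + V + V²)²) - V (U(V, z) = √(((-2 + V) + V²)² + 6²) - V = √((-2 + V + V²)² + 36) - V = √(36 + (-2 + V + V²)²) - V)
(133 + f(0))*U(3, -12) = (133 + 19)*(√(36 + (-2 + 3 + 3²)²) - 1*3) = 152*(√(36 + (-2 + 3 + 9)²) - 3) = 152*(√(36 + 10²) - 3) = 152*(√(36 + 100) - 3) = 152*(√136 - 3) = 152*(2*√34 - 3) = 152*(-3 + 2*√34) = -456 + 304*√34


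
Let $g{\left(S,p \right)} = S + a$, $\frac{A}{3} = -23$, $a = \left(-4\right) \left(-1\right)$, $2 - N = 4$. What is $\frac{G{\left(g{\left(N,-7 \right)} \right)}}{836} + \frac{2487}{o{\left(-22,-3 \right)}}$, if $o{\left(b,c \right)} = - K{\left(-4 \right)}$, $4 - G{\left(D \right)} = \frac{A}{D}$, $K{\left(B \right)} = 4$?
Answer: $- \frac{94499}{152} \approx -621.7$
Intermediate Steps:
$N = -2$ ($N = 2 - 4 = -2$)
$a = 4$
$A = -69$ ($A = 3 \left(-23\right) = -69$)
$g{\left(S,p \right)} = 4 + S$ ($g{\left(S,p \right)} = S + 4 = 4 + S$)
$G{\left(D \right)} = 4 + \frac{69}{D}$ ($G{\left(D \right)} = 4 - - \frac{69}{D} = 4 + \frac{69}{D}$)
$o{\left(b,c \right)} = -4$ ($o{\left(b,c \right)} = \left(-1\right) 4 = -4$)
$\frac{G{\left(g{\left(N,-7 \right)} \right)}}{836} + \frac{2487}{o{\left(-22,-3 \right)}} = \frac{4 + \frac{69}{4 - 2}}{836} + \frac{2487}{-4} = \left(4 + \frac{69}{2}\right) \frac{1}{836} + 2487 \left(- \frac{1}{4}\right) = \left(4 + 69 \cdot \frac{1}{2}\right) \frac{1}{836} - \frac{2487}{4} = \left(4 + \frac{69}{2}\right) \frac{1}{836} - \frac{2487}{4} = \frac{77}{2} \cdot \frac{1}{836} - \frac{2487}{4} = \frac{7}{152} - \frac{2487}{4} = - \frac{94499}{152}$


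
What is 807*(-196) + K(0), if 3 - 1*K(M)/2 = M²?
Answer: -158166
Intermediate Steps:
K(M) = 6 - 2*M²
807*(-196) + K(0) = 807*(-196) + (6 - 2*0²) = -158172 + (6 - 2*0) = -158172 + (6 + 0) = -158172 + 6 = -158166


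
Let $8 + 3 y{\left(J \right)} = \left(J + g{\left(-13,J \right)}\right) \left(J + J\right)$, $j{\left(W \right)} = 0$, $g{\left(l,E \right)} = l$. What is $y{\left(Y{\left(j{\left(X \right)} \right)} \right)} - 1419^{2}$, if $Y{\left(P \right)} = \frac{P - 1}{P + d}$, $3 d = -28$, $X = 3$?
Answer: $- \frac{2367951955}{1176} \approx -2.0136 \cdot 10^{6}$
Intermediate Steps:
$d = - \frac{28}{3}$ ($d = \frac{1}{3} \left(-28\right) = - \frac{28}{3} \approx -9.3333$)
$Y{\left(P \right)} = \frac{-1 + P}{- \frac{28}{3} + P}$ ($Y{\left(P \right)} = \frac{P - 1}{P - \frac{28}{3}} = \frac{-1 + P}{- \frac{28}{3} + P}$)
$y{\left(J \right)} = - \frac{8}{3} + \frac{2 J \left(-13 + J\right)}{3}$ ($y{\left(J \right)} = - \frac{8}{3} + \frac{\left(J - 13\right) \left(J + J\right)}{3} = - \frac{8}{3} + \frac{\left(-13 + J\right) 2 J}{3} = - \frac{8}{3} + \frac{2 J \left(-13 + J\right)}{3}$)
$y{\left(Y{\left(j{\left(X \right)} \right)} \right)} - 1419^{2} = \left(- \frac{8}{3} - \frac{26 \frac{3 \left(-1 + 0\right)}{-28 + 3 \cdot 0}}{3} + \frac{2 \left(\frac{3 \left(-1 + 0\right)}{-28 + 3 \cdot 0}\right)^{2}}{3}\right) - 1419^{2} = \left(- \frac{8}{3} - \frac{26 \cdot 3 \frac{1}{-28 + 0} \left(-1\right)}{3} + \frac{2 \left(3 \frac{1}{-28 + 0} \left(-1\right)\right)^{2}}{3}\right) - 2013561 = \left(- \frac{8}{3} - \frac{26 \cdot 3 \frac{1}{-28} \left(-1\right)}{3} + \frac{2 \left(3 \frac{1}{-28} \left(-1\right)\right)^{2}}{3}\right) - 2013561 = \left(- \frac{8}{3} - \frac{26 \cdot 3 \left(- \frac{1}{28}\right) \left(-1\right)}{3} + \frac{2 \left(3 \left(- \frac{1}{28}\right) \left(-1\right)\right)^{2}}{3}\right) - 2013561 = \left(- \frac{8}{3} - \frac{13}{14} + \frac{2 \left(\frac{3}{28}\right)^{2}}{3}\right) - 2013561 = \left(- \frac{8}{3} - \frac{13}{14} + \frac{2}{3} \cdot \frac{9}{784}\right) - 2013561 = \left(- \frac{8}{3} - \frac{13}{14} + \frac{3}{392}\right) - 2013561 = - \frac{4219}{1176} - 2013561 = - \frac{2367951955}{1176}$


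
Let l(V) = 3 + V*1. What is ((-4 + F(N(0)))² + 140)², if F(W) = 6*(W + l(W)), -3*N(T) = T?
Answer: 112896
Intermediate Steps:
N(T) = -T/3
l(V) = 3 + V
F(W) = 18 + 12*W (F(W) = 6*(W + (3 + W)) = 6*(3 + 2*W) = 18 + 12*W)
((-4 + F(N(0)))² + 140)² = ((-4 + (18 + 12*(-⅓*0)))² + 140)² = ((-4 + (18 + 12*0))² + 140)² = ((-4 + (18 + 0))² + 140)² = ((-4 + 18)² + 140)² = (14² + 140)² = (196 + 140)² = 336² = 112896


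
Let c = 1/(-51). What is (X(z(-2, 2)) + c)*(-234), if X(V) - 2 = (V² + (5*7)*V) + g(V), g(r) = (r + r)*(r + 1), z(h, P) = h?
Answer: 238758/17 ≈ 14045.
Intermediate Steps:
g(r) = 2*r*(1 + r) (g(r) = (2*r)*(1 + r) = 2*r*(1 + r))
c = -1/51 ≈ -0.019608
X(V) = 2 + V² + 35*V + 2*V*(1 + V) (X(V) = 2 + ((V² + (5*7)*V) + 2*V*(1 + V)) = 2 + ((V² + 35*V) + 2*V*(1 + V)) = 2 + (V² + 35*V + 2*V*(1 + V)) = 2 + V² + 35*V + 2*V*(1 + V))
(X(z(-2, 2)) + c)*(-234) = ((2 + 3*(-2)² + 37*(-2)) - 1/51)*(-234) = ((2 + 3*4 - 74) - 1/51)*(-234) = ((2 + 12 - 74) - 1/51)*(-234) = (-60 - 1/51)*(-234) = -3061/51*(-234) = 238758/17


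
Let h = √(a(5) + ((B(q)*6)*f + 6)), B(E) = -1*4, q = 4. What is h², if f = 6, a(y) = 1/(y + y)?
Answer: -1379/10 ≈ -137.90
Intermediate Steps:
B(E) = -4
a(y) = 1/(2*y)
h = I*√13790/10 (h = √((½)/5 + (-4*6*6 + 6)) = √((½)*(⅕) + (-24*6 + 6)) = √(⅒ + (-144 + 6)) = √(⅒ - 138) = √(-1379/10) = I*√13790/10 ≈ 11.743*I)
h² = (I*√13790/10)² = -1379/10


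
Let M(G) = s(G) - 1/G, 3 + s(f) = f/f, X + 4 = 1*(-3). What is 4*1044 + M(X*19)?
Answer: 555143/133 ≈ 4174.0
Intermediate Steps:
X = -7 (X = -4 + 1*(-3) = -4 - 3 = -7)
s(f) = -2 (s(f) = -3 + f/f = -3 + 1 = -2)
M(G) = -2 - 1/G
4*1044 + M(X*19) = 4*1044 + (-2 - 1/((-7*19))) = 4176 + (-2 - 1/(-133)) = 4176 + (-2 - 1*(-1/133)) = 4176 + (-2 + 1/133) = 4176 - 265/133 = 555143/133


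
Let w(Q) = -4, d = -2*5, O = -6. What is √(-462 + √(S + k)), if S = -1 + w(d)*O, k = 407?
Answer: √(-462 + √430) ≈ 21.006*I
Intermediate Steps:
d = -10
S = 23 (S = -1 - 4*(-6) = -1 + 24 = 23)
√(-462 + √(S + k)) = √(-462 + √(23 + 407)) = √(-462 + √430)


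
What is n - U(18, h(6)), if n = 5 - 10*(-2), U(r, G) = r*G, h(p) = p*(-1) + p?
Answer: 25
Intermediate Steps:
h(p) = 0 (h(p) = -p + p = 0)
U(r, G) = G*r
n = 25 (n = 5 + 20 = 25)
n - U(18, h(6)) = 25 - 0*18 = 25 - 1*0 = 25 + 0 = 25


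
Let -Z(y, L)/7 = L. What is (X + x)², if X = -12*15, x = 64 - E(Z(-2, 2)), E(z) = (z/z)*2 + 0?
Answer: 13924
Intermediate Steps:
Z(y, L) = -7*L
E(z) = 2 (E(z) = 1*2 + 0 = 2 + 0 = 2)
x = 62 (x = 64 - 1*2 = 64 - 2 = 62)
X = -180
(X + x)² = (-180 + 62)² = (-118)² = 13924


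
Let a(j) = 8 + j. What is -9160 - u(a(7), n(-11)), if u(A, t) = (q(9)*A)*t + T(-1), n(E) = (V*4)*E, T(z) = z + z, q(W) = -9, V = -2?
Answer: 2722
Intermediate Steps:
T(z) = 2*z
n(E) = -8*E (n(E) = (-2*4)*E = -8*E)
u(A, t) = -2 - 9*A*t (u(A, t) = (-9*A)*t + 2*(-1) = -9*A*t - 2 = -2 - 9*A*t)
-9160 - u(a(7), n(-11)) = -9160 - (-2 - 9*(8 + 7)*(-8*(-11))) = -9160 - (-2 - 9*15*88) = -9160 - (-2 - 11880) = -9160 - 1*(-11882) = -9160 + 11882 = 2722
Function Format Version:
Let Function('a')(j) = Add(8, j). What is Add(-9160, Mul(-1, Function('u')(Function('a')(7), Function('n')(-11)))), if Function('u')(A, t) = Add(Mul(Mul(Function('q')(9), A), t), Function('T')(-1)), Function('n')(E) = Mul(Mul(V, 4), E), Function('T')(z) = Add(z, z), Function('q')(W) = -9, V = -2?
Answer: 2722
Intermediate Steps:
Function('T')(z) = Mul(2, z)
Function('n')(E) = Mul(-8, E) (Function('n')(E) = Mul(Mul(-2, 4), E) = Mul(-8, E))
Function('u')(A, t) = Add(-2, Mul(-9, A, t)) (Function('u')(A, t) = Add(Mul(Mul(-9, A), t), Mul(2, -1)) = Add(Mul(-9, A, t), -2) = Add(-2, Mul(-9, A, t)))
Add(-9160, Mul(-1, Function('u')(Function('a')(7), Function('n')(-11)))) = Add(-9160, Mul(-1, Add(-2, Mul(-9, Add(8, 7), Mul(-8, -11))))) = Add(-9160, Mul(-1, Add(-2, Mul(-9, 15, 88)))) = Add(-9160, Mul(-1, Add(-2, -11880))) = Add(-9160, Mul(-1, -11882)) = Add(-9160, 11882) = 2722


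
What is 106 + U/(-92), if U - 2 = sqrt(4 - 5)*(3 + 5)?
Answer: 4875/46 - 2*I/23 ≈ 105.98 - 0.086957*I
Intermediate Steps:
U = 2 + 8*I (U = 2 + sqrt(4 - 5)*(3 + 5) = 2 + sqrt(-1)*8 = 2 + I*8 = 2 + 8*I ≈ 2.0 + 8.0*I)
106 + U/(-92) = 106 + (2 + 8*I)/(-92) = 106 - (2 + 8*I)/92 = 106 + (-1/46 - 2*I/23) = 4875/46 - 2*I/23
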